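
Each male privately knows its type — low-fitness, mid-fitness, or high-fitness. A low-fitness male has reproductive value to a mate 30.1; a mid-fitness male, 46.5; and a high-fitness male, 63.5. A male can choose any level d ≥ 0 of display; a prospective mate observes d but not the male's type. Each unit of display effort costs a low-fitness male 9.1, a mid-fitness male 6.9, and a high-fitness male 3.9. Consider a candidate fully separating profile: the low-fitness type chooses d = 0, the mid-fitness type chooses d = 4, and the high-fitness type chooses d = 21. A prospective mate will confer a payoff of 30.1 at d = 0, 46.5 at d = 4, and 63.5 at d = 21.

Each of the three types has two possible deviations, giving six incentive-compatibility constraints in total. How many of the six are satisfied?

High-fitness (own payoff 63.5 − 3.9×21 = -18.4): to d=0 gives 30.1 → profitable ✗; to d=4 gives 46.5 − 3.9×4 = 30.9 → profitable ✗.
Low-fitness (own payoff 30.1): to d=4 gives 46.5 − 9.1×4 = 10.1 → no gain ✓; to d=21 gives 63.5 − 9.1×21 = -127.6 → no gain ✓.
Mid-fitness (own payoff 46.5 − 6.9×4 = 18.9): to d=0 gives 30.1 → profitable ✗; to d=21 gives 63.5 − 6.9×21 = -81.4 → no gain ✓.
3 of the 6 constraints hold; not an equilibrium.

3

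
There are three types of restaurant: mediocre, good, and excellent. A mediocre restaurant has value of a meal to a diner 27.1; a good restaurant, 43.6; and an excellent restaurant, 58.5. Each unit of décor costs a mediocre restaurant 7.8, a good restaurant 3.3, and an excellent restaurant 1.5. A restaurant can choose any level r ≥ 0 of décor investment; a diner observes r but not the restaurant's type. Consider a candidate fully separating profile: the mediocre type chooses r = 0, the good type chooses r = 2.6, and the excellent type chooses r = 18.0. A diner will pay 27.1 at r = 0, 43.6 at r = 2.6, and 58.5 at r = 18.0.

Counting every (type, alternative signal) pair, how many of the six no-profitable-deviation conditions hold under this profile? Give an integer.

Mediocre (own payoff 27.1): to r=2.6 gives 43.6 − 7.8×2.6 = 23.32 → no gain ✓; to r=18.0 gives 58.5 − 7.8×18.0 = -81.9 → no gain ✓.
Good (own payoff 43.6 − 3.3×2.6 = 35.02): to r=0 gives 27.1 → no gain ✓; to r=18.0 gives 58.5 − 3.3×18.0 = -0.9 → no gain ✓.
Excellent (own payoff 58.5 − 1.5×18.0 = 31.5): to r=0 gives 27.1 → no gain ✓; to r=2.6 gives 43.6 − 1.5×2.6 = 39.7 → profitable ✗.
5 of the 6 constraints hold; not an equilibrium.

5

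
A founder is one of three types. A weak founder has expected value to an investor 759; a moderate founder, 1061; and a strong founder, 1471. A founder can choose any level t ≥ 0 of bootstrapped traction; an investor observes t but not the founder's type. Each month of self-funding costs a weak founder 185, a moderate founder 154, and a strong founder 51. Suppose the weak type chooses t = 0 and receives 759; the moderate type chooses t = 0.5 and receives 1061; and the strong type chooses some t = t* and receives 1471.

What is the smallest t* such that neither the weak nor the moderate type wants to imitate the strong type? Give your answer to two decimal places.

Moderate type (on-path payoff 1061 − 154×0.5 = 984) won't mimic when 984 ≥ 1471 − 154·t*, i.e. t* ≥ 3.16.
Weak type (on-path payoff 759) won't mimic when 759 ≥ 1471 − 185·t*, i.e. t* ≥ 3.85.
Both must hold, so t* = max(3.85, 3.16) = 3.85. The weak type's constraint binds.

3.85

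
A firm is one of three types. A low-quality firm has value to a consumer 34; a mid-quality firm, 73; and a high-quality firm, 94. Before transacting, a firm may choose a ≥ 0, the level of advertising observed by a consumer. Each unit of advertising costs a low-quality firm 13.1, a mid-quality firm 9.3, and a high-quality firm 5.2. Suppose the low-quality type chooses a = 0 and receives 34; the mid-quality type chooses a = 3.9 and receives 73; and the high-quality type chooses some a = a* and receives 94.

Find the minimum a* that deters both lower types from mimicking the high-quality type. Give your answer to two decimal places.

Low-quality type (on-path payoff 34) won't mimic when 34 ≥ 94 − 13.1·a*, i.e. a* ≥ 4.58.
Mid-quality type (on-path payoff 73 − 9.3×3.9 = 36.73) won't mimic when 36.73 ≥ 94 − 9.3·a*, i.e. a* ≥ 6.16.
Both must hold, so a* = max(4.58, 6.16) = 6.16. The mid-quality type's constraint binds.

6.16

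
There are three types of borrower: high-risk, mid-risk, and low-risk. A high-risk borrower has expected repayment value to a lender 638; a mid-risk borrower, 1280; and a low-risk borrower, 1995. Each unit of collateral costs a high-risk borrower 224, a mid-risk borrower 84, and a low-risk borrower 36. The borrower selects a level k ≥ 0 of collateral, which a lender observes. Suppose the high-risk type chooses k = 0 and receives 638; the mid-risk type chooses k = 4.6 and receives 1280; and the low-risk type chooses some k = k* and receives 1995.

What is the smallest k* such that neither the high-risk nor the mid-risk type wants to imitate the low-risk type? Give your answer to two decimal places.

13.11

High-risk type (on-path payoff 638) won't mimic when 638 ≥ 1995 − 224·k*, i.e. k* ≥ 6.06.
Mid-risk type (on-path payoff 1280 − 84×4.6 = 893.6) won't mimic when 893.6 ≥ 1995 − 84·k*, i.e. k* ≥ 13.11.
Both must hold, so k* = max(6.06, 13.11) = 13.11. The mid-risk type's constraint binds.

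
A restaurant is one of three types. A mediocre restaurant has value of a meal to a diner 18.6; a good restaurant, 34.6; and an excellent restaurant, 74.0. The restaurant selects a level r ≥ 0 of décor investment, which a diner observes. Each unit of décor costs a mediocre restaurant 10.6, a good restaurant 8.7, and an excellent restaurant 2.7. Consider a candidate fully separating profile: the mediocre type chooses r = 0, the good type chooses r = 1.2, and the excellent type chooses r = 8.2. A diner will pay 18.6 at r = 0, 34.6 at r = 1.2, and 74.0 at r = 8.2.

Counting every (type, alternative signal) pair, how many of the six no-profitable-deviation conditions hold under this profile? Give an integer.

Mediocre (own payoff 18.6): to r=1.2 gives 34.6 − 10.6×1.2 = 21.88 → profitable ✗; to r=8.2 gives 74.0 − 10.6×8.2 = -12.92 → no gain ✓.
Excellent (own payoff 74.0 − 2.7×8.2 = 51.86): to r=0 gives 18.6 → no gain ✓; to r=1.2 gives 34.6 − 2.7×1.2 = 31.36 → no gain ✓.
Good (own payoff 34.6 − 8.7×1.2 = 24.16): to r=0 gives 18.6 → no gain ✓; to r=8.2 gives 74.0 − 8.7×8.2 = 2.66 → no gain ✓.
5 of the 6 constraints hold; not an equilibrium.

5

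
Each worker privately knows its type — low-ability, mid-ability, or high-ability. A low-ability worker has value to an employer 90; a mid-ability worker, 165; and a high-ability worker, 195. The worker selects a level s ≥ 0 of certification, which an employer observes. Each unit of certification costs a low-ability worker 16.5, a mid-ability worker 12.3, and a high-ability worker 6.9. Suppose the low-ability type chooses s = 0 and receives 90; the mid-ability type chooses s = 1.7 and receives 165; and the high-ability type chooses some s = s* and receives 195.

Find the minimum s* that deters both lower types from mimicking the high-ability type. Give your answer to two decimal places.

6.36

Low-ability type (on-path payoff 90) won't mimic when 90 ≥ 195 − 16.5·s*, i.e. s* ≥ 6.36.
Mid-ability type (on-path payoff 165 − 12.3×1.7 = 144.09) won't mimic when 144.09 ≥ 195 − 12.3·s*, i.e. s* ≥ 4.14.
Both must hold, so s* = max(6.36, 4.14) = 6.36. The low-ability type's constraint binds.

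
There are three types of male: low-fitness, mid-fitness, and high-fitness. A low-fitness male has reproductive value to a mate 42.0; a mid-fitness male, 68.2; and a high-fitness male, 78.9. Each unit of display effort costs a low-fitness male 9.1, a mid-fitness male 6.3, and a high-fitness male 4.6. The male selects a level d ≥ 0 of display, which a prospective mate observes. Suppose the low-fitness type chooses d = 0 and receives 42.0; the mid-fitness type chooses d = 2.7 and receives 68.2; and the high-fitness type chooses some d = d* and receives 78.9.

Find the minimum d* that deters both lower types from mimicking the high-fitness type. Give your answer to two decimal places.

Low-fitness type (on-path payoff 42.0) won't mimic when 42.0 ≥ 78.9 − 9.1·d*, i.e. d* ≥ 4.05.
Mid-fitness type (on-path payoff 68.2 − 6.3×2.7 = 51.19) won't mimic when 51.19 ≥ 78.9 − 6.3·d*, i.e. d* ≥ 4.40.
Both must hold, so d* = max(4.05, 4.40) = 4.40. The mid-fitness type's constraint binds.

4.40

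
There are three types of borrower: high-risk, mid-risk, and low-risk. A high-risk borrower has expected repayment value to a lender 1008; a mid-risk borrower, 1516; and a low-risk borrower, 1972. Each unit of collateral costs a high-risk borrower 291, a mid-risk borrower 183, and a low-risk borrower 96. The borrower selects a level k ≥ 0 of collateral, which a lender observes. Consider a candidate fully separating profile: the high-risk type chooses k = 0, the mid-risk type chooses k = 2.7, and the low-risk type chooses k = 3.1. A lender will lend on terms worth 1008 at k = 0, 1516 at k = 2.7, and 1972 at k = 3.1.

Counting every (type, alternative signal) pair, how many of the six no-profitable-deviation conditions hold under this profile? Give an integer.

4

Low-risk (own payoff 1972 − 96×3.1 = 1674.4): to k=0 gives 1008 → no gain ✓; to k=2.7 gives 1516 − 96×2.7 = 1256.8 → no gain ✓.
High-risk (own payoff 1008): to k=2.7 gives 1516 − 291×2.7 = 730.3 → no gain ✓; to k=3.1 gives 1972 − 291×3.1 = 1069.9 → profitable ✗.
Mid-risk (own payoff 1516 − 183×2.7 = 1021.9): to k=0 gives 1008 → no gain ✓; to k=3.1 gives 1972 − 183×3.1 = 1404.7 → profitable ✗.
4 of the 6 constraints hold; not an equilibrium.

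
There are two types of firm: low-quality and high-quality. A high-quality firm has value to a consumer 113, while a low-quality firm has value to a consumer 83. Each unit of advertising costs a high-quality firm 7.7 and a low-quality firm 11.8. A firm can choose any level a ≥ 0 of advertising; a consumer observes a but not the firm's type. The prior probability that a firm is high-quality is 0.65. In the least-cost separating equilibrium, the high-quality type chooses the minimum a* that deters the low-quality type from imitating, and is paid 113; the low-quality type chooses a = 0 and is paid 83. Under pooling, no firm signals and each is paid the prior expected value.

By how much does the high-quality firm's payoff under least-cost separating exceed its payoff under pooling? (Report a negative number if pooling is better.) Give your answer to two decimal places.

Least-cost separating signal: a* solves 83 = 113 − 11.8·a*, so a* = (113 − 83)/11.8 ≈ 2.5424.
High-quality type's separating payoff: 113 − 7.7 × a* = 113 − 7.7 × (113 − 83)/11.8 = 113 − 231/11.8 ≈ 93.4237.
Pooling payoff: 0.65 × 113 + 0.35 × 83 = 102.5.
Difference: 93.4237 − 102.5 = -9.0763, i.e. -9.08 to two decimal places.
The high-quality type would prefer the pooling outcome.

-9.08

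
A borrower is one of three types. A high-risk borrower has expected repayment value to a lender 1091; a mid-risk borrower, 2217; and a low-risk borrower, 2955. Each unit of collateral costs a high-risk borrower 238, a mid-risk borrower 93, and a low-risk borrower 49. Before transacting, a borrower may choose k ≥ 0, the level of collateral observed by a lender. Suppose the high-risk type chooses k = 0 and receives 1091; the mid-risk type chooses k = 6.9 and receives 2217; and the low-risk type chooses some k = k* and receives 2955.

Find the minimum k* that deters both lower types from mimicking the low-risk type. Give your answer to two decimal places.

14.84

Mid-risk type (on-path payoff 2217 − 93×6.9 = 1575.3) won't mimic when 1575.3 ≥ 2955 − 93·k*, i.e. k* ≥ 14.84.
High-risk type (on-path payoff 1091) won't mimic when 1091 ≥ 2955 − 238·k*, i.e. k* ≥ 7.83.
Both must hold, so k* = max(7.83, 14.84) = 14.84. The mid-risk type's constraint binds.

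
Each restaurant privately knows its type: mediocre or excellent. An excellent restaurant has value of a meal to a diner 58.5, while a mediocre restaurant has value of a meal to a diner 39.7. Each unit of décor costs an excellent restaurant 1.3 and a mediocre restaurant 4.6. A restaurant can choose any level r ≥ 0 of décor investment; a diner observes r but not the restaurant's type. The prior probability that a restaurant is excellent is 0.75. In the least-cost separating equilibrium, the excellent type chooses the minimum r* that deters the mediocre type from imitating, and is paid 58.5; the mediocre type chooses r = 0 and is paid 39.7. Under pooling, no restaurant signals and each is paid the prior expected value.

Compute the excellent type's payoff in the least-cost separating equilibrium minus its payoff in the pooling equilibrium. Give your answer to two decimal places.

-0.61

Least-cost separating signal: r* solves 39.7 = 58.5 − 4.6·r*, so r* = (58.5 − 39.7)/4.6 ≈ 4.0870.
Excellent type's separating payoff: 58.5 − 1.3 × r* = 58.5 − 1.3 × (58.5 − 39.7)/4.6 = 58.5 − 24.44/4.6 ≈ 53.1870.
Pooling payoff: 0.75 × 58.5 + 0.25 × 39.7 = 53.8.
Difference: 53.1870 − 53.8 = -0.613, i.e. -0.61 to two decimal places.
The excellent type would prefer the pooling outcome.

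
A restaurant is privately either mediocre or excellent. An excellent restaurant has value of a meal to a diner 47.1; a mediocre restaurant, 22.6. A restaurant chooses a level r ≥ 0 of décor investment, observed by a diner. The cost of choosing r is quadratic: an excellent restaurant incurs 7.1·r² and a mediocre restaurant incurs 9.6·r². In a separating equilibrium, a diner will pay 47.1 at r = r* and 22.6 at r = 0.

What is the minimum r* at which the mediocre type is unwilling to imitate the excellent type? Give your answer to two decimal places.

1.60

The mediocre type at r = 0 receives 22.6; imitating at r* yields 47.1 − 9.6·r*².
Indifference: 22.6 = 47.1 − 9.6·r*², so r*² = (47.1 − 22.6) / 9.6 ≈ 2.5521.
r* = √2.5521 ≈ 1.60.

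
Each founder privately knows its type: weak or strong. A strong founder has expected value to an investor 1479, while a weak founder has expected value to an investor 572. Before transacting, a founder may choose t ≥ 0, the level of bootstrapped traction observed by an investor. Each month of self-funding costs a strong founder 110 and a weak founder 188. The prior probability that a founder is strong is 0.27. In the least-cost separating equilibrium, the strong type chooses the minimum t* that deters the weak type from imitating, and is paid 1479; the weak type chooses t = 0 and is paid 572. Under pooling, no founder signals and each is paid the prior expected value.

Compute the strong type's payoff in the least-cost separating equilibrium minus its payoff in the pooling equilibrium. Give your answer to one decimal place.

131.4

Least-cost separating signal: t* solves 572 = 1479 − 188·t*, so t* = (1479 − 572)/188 ≈ 4.8245.
Strong type's separating payoff: 1479 − 110 × t* = 1479 − 110 × (1479 − 572)/188 = 1479 − 99770/188 ≈ 948.309.
Pooling payoff: 0.27 × 1479 + 0.73 × 572 = 816.89.
Difference: 948.309 − 816.89 = 131.419, i.e. 131.4 to one decimal place.
The strong type prefers to separate.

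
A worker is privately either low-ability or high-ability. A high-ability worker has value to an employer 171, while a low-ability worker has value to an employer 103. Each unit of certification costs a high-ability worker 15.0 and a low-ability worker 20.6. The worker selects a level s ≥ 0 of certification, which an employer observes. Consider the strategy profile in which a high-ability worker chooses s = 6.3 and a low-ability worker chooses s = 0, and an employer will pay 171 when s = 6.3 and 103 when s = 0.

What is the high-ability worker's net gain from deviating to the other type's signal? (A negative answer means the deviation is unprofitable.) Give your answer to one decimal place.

Playing s = 6.3 the high-ability worker receives 171 − 15.0 × 6.3 = 76.5.
Deviating to s = 0 yields 103 instead.
Gain from deviating: 103 − 76.5 = 26.5.
The gain is positive, so the high-ability type's incentive-compatibility constraint is violated — this profile is not a separating equilibrium.

26.5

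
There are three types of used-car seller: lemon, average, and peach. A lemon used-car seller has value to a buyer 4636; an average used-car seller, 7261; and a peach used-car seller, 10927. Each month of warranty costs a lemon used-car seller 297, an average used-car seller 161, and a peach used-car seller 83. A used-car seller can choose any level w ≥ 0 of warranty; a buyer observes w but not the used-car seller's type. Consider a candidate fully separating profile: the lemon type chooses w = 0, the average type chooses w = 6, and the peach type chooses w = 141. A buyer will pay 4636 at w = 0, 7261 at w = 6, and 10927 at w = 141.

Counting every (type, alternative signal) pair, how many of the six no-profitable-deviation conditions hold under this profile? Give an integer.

Lemon (own payoff 4636): to w=6 gives 7261 − 297×6 = 5479 → profitable ✗; to w=141 gives 10927 − 297×141 = -30950 → no gain ✓.
Peach (own payoff 10927 − 83×141 = -776): to w=0 gives 4636 → profitable ✗; to w=6 gives 7261 − 83×6 = 6763 → profitable ✗.
Average (own payoff 7261 − 161×6 = 6295): to w=0 gives 4636 → no gain ✓; to w=141 gives 10927 − 161×141 = -11774 → no gain ✓.
3 of the 6 constraints hold; not an equilibrium.

3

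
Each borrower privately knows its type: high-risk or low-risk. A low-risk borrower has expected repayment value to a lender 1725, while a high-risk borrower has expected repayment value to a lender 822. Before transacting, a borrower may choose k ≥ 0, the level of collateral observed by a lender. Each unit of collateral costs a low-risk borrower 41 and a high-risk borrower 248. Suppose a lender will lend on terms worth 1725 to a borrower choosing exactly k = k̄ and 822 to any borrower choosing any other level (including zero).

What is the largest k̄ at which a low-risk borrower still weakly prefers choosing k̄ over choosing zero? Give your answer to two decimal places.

Choosing k̄ yields the low-risk type 1725 − 41·k̄; choosing zero yields 822.
The low-risk type is indifferent at 1725 − 41·k̄ = 822, i.e. k̄ = (1725 − 822) / 41 ≈ 22.02.
For any k̄ above 22.02 the low-risk type would rather pool at zero, so separation collapses.

22.02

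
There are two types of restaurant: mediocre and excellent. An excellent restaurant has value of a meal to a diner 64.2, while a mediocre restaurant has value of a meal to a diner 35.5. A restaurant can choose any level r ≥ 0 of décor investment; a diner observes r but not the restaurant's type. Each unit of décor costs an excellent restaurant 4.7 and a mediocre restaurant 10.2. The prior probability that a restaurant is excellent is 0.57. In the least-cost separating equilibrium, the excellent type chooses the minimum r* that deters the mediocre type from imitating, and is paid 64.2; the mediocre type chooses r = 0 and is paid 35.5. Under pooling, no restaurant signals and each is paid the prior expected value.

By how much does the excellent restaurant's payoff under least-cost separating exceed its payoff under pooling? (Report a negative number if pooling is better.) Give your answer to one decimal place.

Least-cost separating signal: r* solves 35.5 = 64.2 − 10.2·r*, so r* = (64.2 − 35.5)/10.2 ≈ 2.8137.
Excellent type's separating payoff: 64.2 − 4.7 × r* = 64.2 − 4.7 × (64.2 − 35.5)/10.2 = 64.2 − 134.89/10.2 ≈ 50.975.
Pooling payoff: 0.57 × 64.2 + 0.43 × 35.5 = 51.859.
Difference: 50.975 − 51.859 = -0.884, i.e. -0.9 to one decimal place.
The excellent type would prefer the pooling outcome.

-0.9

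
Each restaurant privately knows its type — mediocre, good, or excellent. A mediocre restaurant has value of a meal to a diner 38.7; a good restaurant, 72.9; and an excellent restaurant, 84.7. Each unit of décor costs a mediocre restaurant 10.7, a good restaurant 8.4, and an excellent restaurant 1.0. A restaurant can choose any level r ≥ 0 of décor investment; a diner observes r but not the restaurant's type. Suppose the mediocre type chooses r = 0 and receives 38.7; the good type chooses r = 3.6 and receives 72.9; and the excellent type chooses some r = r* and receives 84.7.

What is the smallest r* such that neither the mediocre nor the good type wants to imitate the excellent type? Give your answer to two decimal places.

5.00

Mediocre type (on-path payoff 38.7) won't mimic when 38.7 ≥ 84.7 − 10.7·r*, i.e. r* ≥ 4.30.
Good type (on-path payoff 72.9 − 8.4×3.6 = 42.66) won't mimic when 42.66 ≥ 84.7 − 8.4·r*, i.e. r* ≥ 5.00.
Both must hold, so r* = max(4.30, 5.00) = 5.00. The good type's constraint binds.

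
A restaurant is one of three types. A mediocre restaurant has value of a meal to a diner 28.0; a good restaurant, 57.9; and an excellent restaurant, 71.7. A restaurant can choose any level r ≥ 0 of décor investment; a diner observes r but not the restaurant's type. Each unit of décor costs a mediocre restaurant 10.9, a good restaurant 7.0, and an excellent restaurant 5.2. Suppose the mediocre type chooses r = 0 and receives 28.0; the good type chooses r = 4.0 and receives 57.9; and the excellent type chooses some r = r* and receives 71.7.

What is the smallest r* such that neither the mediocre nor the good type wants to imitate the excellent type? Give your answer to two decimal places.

Mediocre type (on-path payoff 28.0) won't mimic when 28.0 ≥ 71.7 − 10.9·r*, i.e. r* ≥ 4.01.
Good type (on-path payoff 57.9 − 7.0×4.0 = 29.9) won't mimic when 29.9 ≥ 71.7 − 7.0·r*, i.e. r* ≥ 5.97.
Both must hold, so r* = max(4.01, 5.97) = 5.97. The good type's constraint binds.

5.97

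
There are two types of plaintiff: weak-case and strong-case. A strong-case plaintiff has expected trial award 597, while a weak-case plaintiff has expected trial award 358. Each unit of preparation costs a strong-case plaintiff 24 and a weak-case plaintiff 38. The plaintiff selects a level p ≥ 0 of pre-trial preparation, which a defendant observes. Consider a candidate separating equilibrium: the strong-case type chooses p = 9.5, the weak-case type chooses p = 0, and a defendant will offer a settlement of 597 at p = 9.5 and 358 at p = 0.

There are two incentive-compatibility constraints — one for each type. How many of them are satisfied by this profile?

Weak-case type: stay at 0 → 358; mimic → 597 − 38 × 9.5 = 236. IC holds (358 ≥ 236).
Strong-case type: signal → 597 − 24 × 9.5 = 369; deviate to 0 → 358. IC holds (369 ≥ 358).
2 of 2 constraints hold, so this is a separating equilibrium.

2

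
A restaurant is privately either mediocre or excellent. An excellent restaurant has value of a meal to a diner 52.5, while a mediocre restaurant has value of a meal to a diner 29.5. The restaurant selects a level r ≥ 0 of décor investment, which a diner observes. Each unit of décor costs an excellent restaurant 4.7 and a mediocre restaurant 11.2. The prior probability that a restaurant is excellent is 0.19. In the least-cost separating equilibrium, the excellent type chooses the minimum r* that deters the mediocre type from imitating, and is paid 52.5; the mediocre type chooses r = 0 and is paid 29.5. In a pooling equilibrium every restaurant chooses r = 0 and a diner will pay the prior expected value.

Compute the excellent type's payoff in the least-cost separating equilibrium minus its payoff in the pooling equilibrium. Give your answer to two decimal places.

8.98

Least-cost separating signal: r* solves 29.5 = 52.5 − 11.2·r*, so r* = (52.5 − 29.5)/11.2 ≈ 2.0536.
Excellent type's separating payoff: 52.5 − 4.7 × r* = 52.5 − 4.7 × (52.5 − 29.5)/11.2 = 52.5 − 108.1/11.2 ≈ 42.8482.
Pooling payoff: 0.19 × 52.5 + 0.81 × 29.5 = 33.87.
Difference: 42.8482 − 33.87 = 8.9782, i.e. 8.98 to two decimal places.
The excellent type prefers to separate.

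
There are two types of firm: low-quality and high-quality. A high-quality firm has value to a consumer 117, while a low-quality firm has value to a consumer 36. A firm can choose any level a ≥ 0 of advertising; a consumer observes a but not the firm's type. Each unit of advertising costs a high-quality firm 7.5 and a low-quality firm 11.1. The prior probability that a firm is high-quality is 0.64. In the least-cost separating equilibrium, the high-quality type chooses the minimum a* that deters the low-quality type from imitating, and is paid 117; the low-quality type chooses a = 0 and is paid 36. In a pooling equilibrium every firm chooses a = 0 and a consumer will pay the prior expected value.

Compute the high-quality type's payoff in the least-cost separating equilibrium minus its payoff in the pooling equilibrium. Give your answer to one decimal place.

-25.6

Least-cost separating signal: a* solves 36 = 117 − 11.1·a*, so a* = (117 − 36)/11.1 ≈ 7.2973.
High-quality type's separating payoff: 117 − 7.5 × a* = 117 − 7.5 × (117 − 36)/11.1 = 117 − 607.5/11.1 ≈ 62.270.
Pooling payoff: 0.64 × 117 + 0.36 × 36 = 87.84.
Difference: 62.270 − 87.84 = -25.57, i.e. -25.6 to one decimal place.
The high-quality type would prefer the pooling outcome.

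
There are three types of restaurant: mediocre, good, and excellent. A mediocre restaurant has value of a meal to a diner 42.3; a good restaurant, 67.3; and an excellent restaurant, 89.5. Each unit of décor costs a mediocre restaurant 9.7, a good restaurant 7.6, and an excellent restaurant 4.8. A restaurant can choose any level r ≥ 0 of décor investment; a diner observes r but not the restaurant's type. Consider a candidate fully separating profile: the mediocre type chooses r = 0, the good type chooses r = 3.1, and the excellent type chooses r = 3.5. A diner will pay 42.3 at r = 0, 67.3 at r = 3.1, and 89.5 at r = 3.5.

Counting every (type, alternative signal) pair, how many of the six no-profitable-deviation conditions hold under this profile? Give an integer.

Excellent (own payoff 89.5 − 4.8×3.5 = 72.7): to r=0 gives 42.3 → no gain ✓; to r=3.1 gives 67.3 − 4.8×3.1 = 52.42 → no gain ✓.
Good (own payoff 67.3 − 7.6×3.1 = 43.74): to r=0 gives 42.3 → no gain ✓; to r=3.5 gives 89.5 − 7.6×3.5 = 62.9 → profitable ✗.
Mediocre (own payoff 42.3): to r=3.1 gives 67.3 − 9.7×3.1 = 37.23 → no gain ✓; to r=3.5 gives 89.5 − 9.7×3.5 = 55.55 → profitable ✗.
4 of the 6 constraints hold; not an equilibrium.

4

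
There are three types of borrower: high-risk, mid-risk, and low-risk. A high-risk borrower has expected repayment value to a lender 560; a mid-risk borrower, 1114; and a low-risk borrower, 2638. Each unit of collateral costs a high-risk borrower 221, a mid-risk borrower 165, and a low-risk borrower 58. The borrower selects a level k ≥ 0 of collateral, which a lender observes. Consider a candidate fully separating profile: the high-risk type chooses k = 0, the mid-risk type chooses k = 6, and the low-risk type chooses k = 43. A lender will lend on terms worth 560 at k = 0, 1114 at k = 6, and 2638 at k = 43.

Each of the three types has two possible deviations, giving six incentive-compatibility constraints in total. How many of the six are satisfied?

Mid-risk (own payoff 1114 − 165×6 = 124): to k=0 gives 560 → profitable ✗; to k=43 gives 2638 − 165×43 = -4457 → no gain ✓.
Low-risk (own payoff 2638 − 58×43 = 144): to k=0 gives 560 → profitable ✗; to k=6 gives 1114 − 58×6 = 766 → profitable ✗.
High-risk (own payoff 560): to k=6 gives 1114 − 221×6 = -212 → no gain ✓; to k=43 gives 2638 − 221×43 = -6865 → no gain ✓.
3 of the 6 constraints hold; not an equilibrium.

3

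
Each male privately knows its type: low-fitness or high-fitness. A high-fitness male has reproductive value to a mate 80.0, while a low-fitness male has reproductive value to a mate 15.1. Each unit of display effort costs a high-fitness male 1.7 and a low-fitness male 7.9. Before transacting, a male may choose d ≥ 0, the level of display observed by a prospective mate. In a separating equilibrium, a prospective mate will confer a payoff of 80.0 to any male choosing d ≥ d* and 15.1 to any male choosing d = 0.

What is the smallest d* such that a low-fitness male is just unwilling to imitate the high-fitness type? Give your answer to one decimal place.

A low-fitness male choosing d = 0 receives 15.1.
Imitating at d* instead would pay 80.0 at cost 7.9·d*, netting 80.0 − 7.9·d*.
Indifference: 15.1 = 80.0 − 7.9·d*, so d* = (80.0 − 15.1) / 7.9 ≈ 8.2.
This is the low-fitness type's binding incentive-compatibility constraint; any d ≥ 8.2 sustains separation on that side.

8.2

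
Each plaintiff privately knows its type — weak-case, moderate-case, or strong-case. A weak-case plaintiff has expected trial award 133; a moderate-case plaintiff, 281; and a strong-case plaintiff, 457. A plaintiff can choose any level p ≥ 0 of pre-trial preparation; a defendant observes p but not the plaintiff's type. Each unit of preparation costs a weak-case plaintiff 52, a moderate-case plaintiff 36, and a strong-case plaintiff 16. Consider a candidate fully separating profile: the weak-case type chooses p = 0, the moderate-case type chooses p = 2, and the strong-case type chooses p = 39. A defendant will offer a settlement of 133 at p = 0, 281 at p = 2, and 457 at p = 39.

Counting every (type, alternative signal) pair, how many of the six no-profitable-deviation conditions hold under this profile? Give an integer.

Weak-case (own payoff 133): to p=2 gives 281 − 52×2 = 177 → profitable ✗; to p=39 gives 457 − 52×39 = -1571 → no gain ✓.
Moderate-case (own payoff 281 − 36×2 = 209): to p=0 gives 133 → no gain ✓; to p=39 gives 457 − 36×39 = -947 → no gain ✓.
Strong-case (own payoff 457 − 16×39 = -167): to p=0 gives 133 → profitable ✗; to p=2 gives 281 − 16×2 = 249 → profitable ✗.
3 of the 6 constraints hold; not an equilibrium.

3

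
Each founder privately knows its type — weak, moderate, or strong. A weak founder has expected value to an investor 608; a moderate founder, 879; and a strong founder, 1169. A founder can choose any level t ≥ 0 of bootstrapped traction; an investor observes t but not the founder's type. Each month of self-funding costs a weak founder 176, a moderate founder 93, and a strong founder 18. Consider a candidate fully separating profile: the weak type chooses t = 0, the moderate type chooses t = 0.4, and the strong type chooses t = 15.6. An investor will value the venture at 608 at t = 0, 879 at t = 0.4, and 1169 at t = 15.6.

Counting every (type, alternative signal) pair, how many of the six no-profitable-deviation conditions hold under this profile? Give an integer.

Moderate (own payoff 879 − 93×0.4 = 841.8): to t=0 gives 608 → no gain ✓; to t=15.6 gives 1169 − 93×15.6 = -281.8 → no gain ✓.
Strong (own payoff 1169 − 18×15.6 = 888.2): to t=0 gives 608 → no gain ✓; to t=0.4 gives 879 − 18×0.4 = 871.8 → no gain ✓.
Weak (own payoff 608): to t=0.4 gives 879 − 176×0.4 = 808.6 → profitable ✗; to t=15.6 gives 1169 − 176×15.6 = -1576.6 → no gain ✓.
5 of the 6 constraints hold; not an equilibrium.

5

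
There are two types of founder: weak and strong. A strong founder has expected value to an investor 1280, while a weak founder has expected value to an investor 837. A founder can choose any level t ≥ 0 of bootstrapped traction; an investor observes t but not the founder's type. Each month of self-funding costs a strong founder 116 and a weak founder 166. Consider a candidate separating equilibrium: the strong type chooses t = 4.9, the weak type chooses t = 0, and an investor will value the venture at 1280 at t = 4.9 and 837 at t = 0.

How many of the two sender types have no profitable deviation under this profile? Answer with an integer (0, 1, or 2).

Strong type: signal → 1280 − 116 × 4.9 = 711.6; deviate to 0 → 837. IC fails (711.6 < 837).
Weak type: stay at 0 → 837; mimic → 1280 − 166 × 4.9 = 466.6. IC holds (837 ≥ 466.6).
1 of 2 constraints hold, so this profile is not an equilibrium.

1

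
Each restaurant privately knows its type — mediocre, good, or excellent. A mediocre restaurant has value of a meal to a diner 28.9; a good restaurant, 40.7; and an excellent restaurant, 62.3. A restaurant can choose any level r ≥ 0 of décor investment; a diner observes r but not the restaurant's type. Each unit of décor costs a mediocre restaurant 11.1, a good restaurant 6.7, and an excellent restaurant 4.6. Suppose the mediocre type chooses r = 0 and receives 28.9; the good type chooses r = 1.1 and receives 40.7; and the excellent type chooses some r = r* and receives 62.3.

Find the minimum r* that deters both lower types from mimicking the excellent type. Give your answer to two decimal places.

Good type (on-path payoff 40.7 − 6.7×1.1 = 33.33) won't mimic when 33.33 ≥ 62.3 − 6.7·r*, i.e. r* ≥ 4.32.
Mediocre type (on-path payoff 28.9) won't mimic when 28.9 ≥ 62.3 − 11.1·r*, i.e. r* ≥ 3.01.
Both must hold, so r* = max(3.01, 4.32) = 4.32. The good type's constraint binds.

4.32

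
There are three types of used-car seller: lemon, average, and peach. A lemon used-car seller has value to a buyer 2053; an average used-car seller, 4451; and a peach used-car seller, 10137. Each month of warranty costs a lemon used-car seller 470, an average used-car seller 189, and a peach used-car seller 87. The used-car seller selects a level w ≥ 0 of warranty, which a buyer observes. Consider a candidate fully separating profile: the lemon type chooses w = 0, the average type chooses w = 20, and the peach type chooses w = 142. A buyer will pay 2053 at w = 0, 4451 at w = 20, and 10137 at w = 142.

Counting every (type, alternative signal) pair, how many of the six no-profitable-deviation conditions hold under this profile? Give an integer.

Average (own payoff 4451 − 189×20 = 671): to w=0 gives 2053 → profitable ✗; to w=142 gives 10137 − 189×142 = -16701 → no gain ✓.
Lemon (own payoff 2053): to w=20 gives 4451 − 470×20 = -4949 → no gain ✓; to w=142 gives 10137 − 470×142 = -56603 → no gain ✓.
Peach (own payoff 10137 − 87×142 = -2217): to w=0 gives 2053 → profitable ✗; to w=20 gives 4451 − 87×20 = 2711 → profitable ✗.
3 of the 6 constraints hold; not an equilibrium.

3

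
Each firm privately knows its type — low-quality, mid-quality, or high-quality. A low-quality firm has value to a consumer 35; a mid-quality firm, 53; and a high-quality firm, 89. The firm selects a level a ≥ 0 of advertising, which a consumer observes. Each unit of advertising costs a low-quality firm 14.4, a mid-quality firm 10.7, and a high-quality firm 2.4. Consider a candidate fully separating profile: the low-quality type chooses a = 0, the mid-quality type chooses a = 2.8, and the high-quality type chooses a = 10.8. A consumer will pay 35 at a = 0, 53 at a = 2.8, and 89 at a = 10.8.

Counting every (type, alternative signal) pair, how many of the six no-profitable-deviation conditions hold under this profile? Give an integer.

5

Low-quality (own payoff 35): to a=2.8 gives 53 − 14.4×2.8 = 12.68 → no gain ✓; to a=10.8 gives 89 − 14.4×10.8 = -66.52 → no gain ✓.
Mid-quality (own payoff 53 − 10.7×2.8 = 23.04): to a=0 gives 35 → profitable ✗; to a=10.8 gives 89 − 10.7×10.8 = -26.56 → no gain ✓.
High-quality (own payoff 89 − 2.4×10.8 = 63.08): to a=0 gives 35 → no gain ✓; to a=2.8 gives 53 − 2.4×2.8 = 46.28 → no gain ✓.
5 of the 6 constraints hold; not an equilibrium.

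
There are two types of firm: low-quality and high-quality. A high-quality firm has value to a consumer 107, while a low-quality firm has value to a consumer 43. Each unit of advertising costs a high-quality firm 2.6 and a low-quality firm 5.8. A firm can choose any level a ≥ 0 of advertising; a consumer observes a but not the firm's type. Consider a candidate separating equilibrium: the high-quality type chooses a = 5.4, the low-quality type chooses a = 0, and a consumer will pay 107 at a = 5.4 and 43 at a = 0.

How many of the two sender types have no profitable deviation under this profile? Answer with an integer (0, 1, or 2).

Low-quality type: stay at 0 → 43; mimic → 107 − 5.8 × 5.4 = 75.68. IC fails (43 < 75.68).
High-quality type: signal → 107 − 2.6 × 5.4 = 92.96; deviate to 0 → 43. IC holds (92.96 ≥ 43).
1 of 2 constraints hold, so this profile is not an equilibrium.

1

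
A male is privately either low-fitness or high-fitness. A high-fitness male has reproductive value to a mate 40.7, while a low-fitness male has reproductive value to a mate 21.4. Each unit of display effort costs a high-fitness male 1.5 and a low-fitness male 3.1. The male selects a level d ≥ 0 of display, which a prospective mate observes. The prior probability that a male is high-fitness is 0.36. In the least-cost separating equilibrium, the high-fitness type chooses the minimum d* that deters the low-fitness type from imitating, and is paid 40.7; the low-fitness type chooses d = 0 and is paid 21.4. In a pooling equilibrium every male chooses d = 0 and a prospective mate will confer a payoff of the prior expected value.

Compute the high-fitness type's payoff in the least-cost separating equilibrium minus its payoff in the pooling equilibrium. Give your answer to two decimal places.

3.01

Least-cost separating signal: d* solves 21.4 = 40.7 − 3.1·d*, so d* = (40.7 − 21.4)/3.1 ≈ 6.2258.
High-fitness type's separating payoff: 40.7 − 1.5 × d* = 40.7 − 1.5 × (40.7 − 21.4)/3.1 = 40.7 − 28.95/3.1 ≈ 31.3613.
Pooling payoff: 0.36 × 40.7 + 0.64 × 21.4 = 28.348.
Difference: 31.3613 − 28.348 = 3.0133, i.e. 3.01 to two decimal places.
The high-fitness type prefers to separate.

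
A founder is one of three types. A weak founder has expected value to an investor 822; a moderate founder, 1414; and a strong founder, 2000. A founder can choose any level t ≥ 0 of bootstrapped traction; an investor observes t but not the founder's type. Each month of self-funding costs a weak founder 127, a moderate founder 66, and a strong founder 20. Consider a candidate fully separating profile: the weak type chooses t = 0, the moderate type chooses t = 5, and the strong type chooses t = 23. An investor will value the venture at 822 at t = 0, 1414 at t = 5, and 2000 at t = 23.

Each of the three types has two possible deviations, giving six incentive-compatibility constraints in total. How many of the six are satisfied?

Weak (own payoff 822): to t=5 gives 1414 − 127×5 = 779 → no gain ✓; to t=23 gives 2000 − 127×23 = -921 → no gain ✓.
Strong (own payoff 2000 − 20×23 = 1540): to t=0 gives 822 → no gain ✓; to t=5 gives 1414 − 20×5 = 1314 → no gain ✓.
Moderate (own payoff 1414 − 66×5 = 1084): to t=0 gives 822 → no gain ✓; to t=23 gives 2000 − 66×23 = 482 → no gain ✓.
6 of the 6 constraints hold; this profile is a separating equilibrium.

6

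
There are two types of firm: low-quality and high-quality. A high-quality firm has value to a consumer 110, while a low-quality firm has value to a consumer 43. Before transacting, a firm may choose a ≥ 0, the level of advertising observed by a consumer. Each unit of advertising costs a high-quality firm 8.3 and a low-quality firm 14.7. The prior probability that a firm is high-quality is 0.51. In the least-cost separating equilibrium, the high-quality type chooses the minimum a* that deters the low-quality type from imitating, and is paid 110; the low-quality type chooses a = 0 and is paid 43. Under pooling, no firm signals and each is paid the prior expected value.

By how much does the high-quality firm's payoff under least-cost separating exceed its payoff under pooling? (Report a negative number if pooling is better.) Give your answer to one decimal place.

-5.0

Least-cost separating signal: a* solves 43 = 110 − 14.7·a*, so a* = (110 − 43)/14.7 ≈ 4.5578.
High-quality type's separating payoff: 110 − 8.3 × a* = 110 − 8.3 × (110 − 43)/14.7 = 110 − 556.1/14.7 ≈ 72.170.
Pooling payoff: 0.51 × 110 + 0.49 × 43 = 77.17.
Difference: 72.170 − 77.17 = -5.0.
The high-quality type would prefer the pooling outcome.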